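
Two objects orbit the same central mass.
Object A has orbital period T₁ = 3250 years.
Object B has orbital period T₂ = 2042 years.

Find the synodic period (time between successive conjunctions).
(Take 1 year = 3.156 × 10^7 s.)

Convert to SI: T₁ = 3250 years = 1.0257e+11 s; T₂ = 2042 years = 6.44455e+10 s.
T_syn = |T₁ · T₂ / (T₁ − T₂)|.
T_syn = |1.0257e+11 · 6.44455e+10 / (1.0257e+11 − 6.44455e+10)| s ≈ 1.734e+11 s = 5494 years.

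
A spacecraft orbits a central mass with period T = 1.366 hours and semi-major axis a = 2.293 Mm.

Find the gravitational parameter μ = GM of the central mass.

Convert to SI: T = 1.366 hours = 4917.6 s; a = 2.293 Mm = 2.293e+06 m.
GM = 4π² · a³ / T².
GM = 4π² · (2.293e+06)³ / (4917.6)² m³/s² ≈ 1.968e+13 m³/s² = 1.968 × 10^13 m³/s².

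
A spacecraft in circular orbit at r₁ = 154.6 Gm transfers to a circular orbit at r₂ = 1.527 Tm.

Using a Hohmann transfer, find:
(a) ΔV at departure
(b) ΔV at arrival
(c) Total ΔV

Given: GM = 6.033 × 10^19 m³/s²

Convert to SI: r₁ = 154.6 Gm = 1.546e+11 m; r₂ = 1.527 Tm = 1.527e+12 m.
Transfer semi-major axis: a_t = (r₁ + r₂)/2 = (1.546e+11 + 1.527e+12)/2 = 8.408e+11 m.
Circular speeds: v₁ = √(GM/r₁) = 19754.3 m/s, v₂ = √(GM/r₂) = 6285.61 m/s.
Transfer speeds (vis-viva v² = GM(2/r − 1/a_t)): v₁ᵗ = 26621.7 m/s, v₂ᵗ = 2695.29 m/s.
(a) ΔV₁ = |v₁ᵗ − v₁| ≈ 6867 m/s = 6.867 km/s.
(b) ΔV₂ = |v₂ − v₂ᵗ| ≈ 3590 m/s = 3.59 km/s.
(c) ΔV_total = ΔV₁ + ΔV₂ ≈ 1.046e+04 m/s = 10.46 km/s.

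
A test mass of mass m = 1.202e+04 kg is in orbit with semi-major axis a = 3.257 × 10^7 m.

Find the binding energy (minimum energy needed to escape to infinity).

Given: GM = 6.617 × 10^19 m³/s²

Total orbital energy is E = −GMm/(2a); binding energy is E_bind = −E = GMm/(2a).
E_bind = 6.617e+19 · 1.202e+04 / (2 · 3.257e+07) J ≈ 1.221e+16 J = 12.21 PJ.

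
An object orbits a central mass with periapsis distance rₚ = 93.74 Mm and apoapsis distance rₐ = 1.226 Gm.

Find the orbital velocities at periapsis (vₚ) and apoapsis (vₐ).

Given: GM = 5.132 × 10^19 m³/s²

Convert to SI: rₚ = 93.74 Mm = 9.374e+07 m; rₐ = 1.226 Gm = 1.226e+09 m.
Use the vis-viva equation v² = GM(2/r − 1/a) with a = (rₚ + rₐ)/2 = (9.374e+07 + 1.226e+09)/2 = 6.5987e+08 m.
vₚ = √(GM · (2/rₚ − 1/a)) = √(5.132e+19 · (2/9.374e+07 − 1/6.5987e+08)) m/s ≈ 1.009e+06 m/s = 1009 km/s.
vₐ = √(GM · (2/rₐ − 1/a)) = √(5.132e+19 · (2/1.226e+09 − 1/6.5987e+08)) m/s ≈ 7.711e+04 m/s = 77.11 km/s.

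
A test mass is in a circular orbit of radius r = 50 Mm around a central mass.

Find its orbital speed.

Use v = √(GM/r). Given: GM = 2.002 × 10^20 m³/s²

Convert to SI: r = 50 Mm = 5e+07 m.
For a circular orbit, gravity supplies the centripetal force, so v = √(GM / r).
v = √(2.002e+20 / 5e+07) m/s ≈ 2.001e+06 m/s = 2001 km/s.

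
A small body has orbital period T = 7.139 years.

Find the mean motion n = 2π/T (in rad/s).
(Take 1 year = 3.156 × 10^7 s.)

Convert to SI: T = 7.139 years = 2.25307e+08 s.
n = 2π / T.
n = 2π / 2.25307e+08 s ≈ 2.789e-08 rad/s.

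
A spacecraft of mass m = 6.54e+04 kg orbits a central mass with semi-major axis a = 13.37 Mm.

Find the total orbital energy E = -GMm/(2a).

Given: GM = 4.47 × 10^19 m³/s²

Convert to SI: a = 13.37 Mm = 1.337e+07 m.
E = −GMm / (2a).
E = −4.47e+19 · 6.54e+04 / (2 · 1.337e+07) J ≈ -1.093e+17 J = -109.3 PJ.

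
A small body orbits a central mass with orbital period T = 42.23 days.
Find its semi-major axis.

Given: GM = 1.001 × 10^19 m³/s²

Convert to SI: T = 42.23 days = 3.64867e+06 s.
Invert Kepler's third law: a = (GM · T² / (4π²))^(1/3).
Substituting T = 3.64867e+06 s and GM = 1.001e+19 m³/s²:
a = (1.001e+19 · (3.64867e+06)² / (4π²))^(1/3) m
a ≈ 1.5e+10 m = 15 Gm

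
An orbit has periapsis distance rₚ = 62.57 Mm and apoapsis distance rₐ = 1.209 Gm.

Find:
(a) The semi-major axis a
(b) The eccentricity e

Convert to SI: rₚ = 62.57 Mm = 6.257e+07 m; rₐ = 1.209 Gm = 1.209e+09 m.
(a) a = (rₚ + rₐ) / 2 = (6.257e+07 + 1.209e+09) / 2 ≈ 6.358e+08 m = 635.8 Mm.
(b) e = (rₐ − rₚ) / (rₐ + rₚ) = (1.209e+09 − 6.257e+07) / (1.209e+09 + 6.257e+07) ≈ 0.9016.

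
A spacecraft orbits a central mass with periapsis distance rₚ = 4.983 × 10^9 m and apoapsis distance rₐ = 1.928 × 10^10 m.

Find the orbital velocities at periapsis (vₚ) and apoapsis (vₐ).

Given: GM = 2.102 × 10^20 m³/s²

Use the vis-viva equation v² = GM(2/r − 1/a) with a = (rₚ + rₐ)/2 = (4.983e+09 + 1.928e+10)/2 = 1.21315e+10 m.
vₚ = √(GM · (2/rₚ − 1/a)) = √(2.102e+20 · (2/4.983e+09 − 1/1.21315e+10)) m/s ≈ 2.589e+05 m/s = 258.9 km/s.
vₐ = √(GM · (2/rₐ − 1/a)) = √(2.102e+20 · (2/1.928e+10 − 1/1.21315e+10)) m/s ≈ 6.692e+04 m/s = 66.92 km/s.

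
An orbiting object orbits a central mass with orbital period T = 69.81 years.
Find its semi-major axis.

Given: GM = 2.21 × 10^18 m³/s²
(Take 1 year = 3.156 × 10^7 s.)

Convert to SI: T = 69.81 years = 2.2032e+09 s.
Invert Kepler's third law: a = (GM · T² / (4π²))^(1/3).
Substituting T = 2.2032e+09 s and GM = 2.21e+18 m³/s²:
a = (2.21e+18 · (2.2032e+09)² / (4π²))^(1/3) m
a ≈ 6.477e+11 m = 647.7 Gm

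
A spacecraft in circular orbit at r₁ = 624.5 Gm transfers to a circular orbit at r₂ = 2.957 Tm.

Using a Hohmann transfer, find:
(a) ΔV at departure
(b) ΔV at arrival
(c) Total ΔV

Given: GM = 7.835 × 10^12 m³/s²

Convert to SI: r₁ = 624.5 Gm = 6.245e+11 m; r₂ = 2.957 Tm = 2.957e+12 m.
Transfer semi-major axis: a_t = (r₁ + r₂)/2 = (6.245e+11 + 2.957e+12)/2 = 1.79075e+12 m.
Circular speeds: v₁ = √(GM/r₁) = 3.54204 m/s, v₂ = √(GM/r₂) = 1.62777 m/s.
Transfer speeds (vis-viva v² = GM(2/r − 1/a_t)): v₁ᵗ = 4.55157 m/s, v₂ᵗ = 0.961264 m/s.
(a) ΔV₁ = |v₁ᵗ − v₁| ≈ 1.01 m/s = 1.01 m/s.
(b) ΔV₂ = |v₂ − v₂ᵗ| ≈ 0.6665 m/s = 0.6665 m/s.
(c) ΔV_total = ΔV₁ + ΔV₂ ≈ 1.676 m/s = 1.676 m/s.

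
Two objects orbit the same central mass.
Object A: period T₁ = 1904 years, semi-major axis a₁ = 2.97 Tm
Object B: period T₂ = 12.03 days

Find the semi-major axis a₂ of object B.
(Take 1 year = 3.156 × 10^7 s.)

Convert to SI: T₁ = 1904 years = 6.00902e+10 s; a₁ = 2.97 Tm = 2.97e+12 m; T₂ = 12.03 days = 1.03939e+06 s.
Kepler's third law: (T₁/T₂)² = (a₁/a₂)³ ⇒ a₂ = a₁ · (T₂/T₁)^(2/3).
T₂/T₁ = 1.03939e+06 / 6.00902e+10 = 1.72972e-05.
a₂ = 2.97e+12 · (1.72972e-05)^(2/3) m ≈ 1.986e+09 m = 1.986 Gm.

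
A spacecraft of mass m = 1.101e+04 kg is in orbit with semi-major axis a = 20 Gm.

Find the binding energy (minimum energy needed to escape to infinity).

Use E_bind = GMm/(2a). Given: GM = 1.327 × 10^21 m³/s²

Convert to SI: a = 20 Gm = 2e+10 m.
Total orbital energy is E = −GMm/(2a); binding energy is E_bind = −E = GMm/(2a).
E_bind = 1.327e+21 · 1.101e+04 / (2 · 2e+10) J ≈ 3.653e+14 J = 365.3 TJ.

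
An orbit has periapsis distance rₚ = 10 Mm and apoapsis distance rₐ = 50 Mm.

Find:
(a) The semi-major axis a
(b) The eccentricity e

Convert to SI: rₚ = 10 Mm = 1e+07 m; rₐ = 50 Mm = 5e+07 m.
(a) a = (rₚ + rₐ) / 2 = (1e+07 + 5e+07) / 2 ≈ 3e+07 m = 30 Mm.
(b) e = (rₐ − rₚ) / (rₐ + rₚ) = (5e+07 − 1e+07) / (5e+07 + 1e+07) ≈ 0.6667.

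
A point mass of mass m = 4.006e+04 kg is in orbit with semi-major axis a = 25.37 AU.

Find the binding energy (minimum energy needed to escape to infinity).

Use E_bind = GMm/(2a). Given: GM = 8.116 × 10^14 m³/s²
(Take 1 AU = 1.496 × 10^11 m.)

Convert to SI: a = 25.37 AU = 3.79535e+12 m.
Total orbital energy is E = −GMm/(2a); binding energy is E_bind = −E = GMm/(2a).
E_bind = 8.116e+14 · 4.006e+04 / (2 · 3.79535e+12) J ≈ 4.283e+06 J = 4.283 MJ.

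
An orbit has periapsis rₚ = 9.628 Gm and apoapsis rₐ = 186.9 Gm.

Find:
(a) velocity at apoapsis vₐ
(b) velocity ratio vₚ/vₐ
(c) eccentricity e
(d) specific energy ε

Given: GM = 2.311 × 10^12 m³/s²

Convert to SI: rₚ = 9.628 Gm = 9.628e+09 m; rₐ = 186.9 Gm = 1.869e+11 m.
(a) With a = (rₚ + rₐ)/2 = 9.8264e+10 m, vₐ = √(GM (2/rₐ − 1/a)) = √(2.311e+12 · (2/1.869e+11 − 1/9.8264e+10)) m/s ≈ 1.101 m/s
(b) Conservation of angular momentum (rₚvₚ = rₐvₐ) gives vₚ/vₐ = rₐ/rₚ = 1.869e+11/9.628e+09 ≈ 19.41
(c) e = (rₐ − rₚ)/(rₐ + rₚ) = (1.869e+11 − 9.628e+09)/(1.869e+11 + 9.628e+09) ≈ 0.902
(d) With a = (rₚ + rₐ)/2 = 9.8264e+10 m, ε = −GM/(2a) = −2.311e+12/(2 · 9.8264e+10) J/kg ≈ -11.76 J/kg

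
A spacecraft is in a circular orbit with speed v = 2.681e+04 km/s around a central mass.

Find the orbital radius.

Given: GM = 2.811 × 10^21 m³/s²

Convert to SI: v = 2.681e+04 km/s = 2.681e+07 m/s.
For a circular orbit, v² = GM / r, so r = GM / v².
r = 2.811e+21 / (2.681e+07)² m ≈ 3.911e+06 m = 3.911 Mm.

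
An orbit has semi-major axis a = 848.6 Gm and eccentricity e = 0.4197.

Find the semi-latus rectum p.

Convert to SI: a = 848.6 Gm = 8.486e+11 m.
p = a (1 − e²).
p = 8.486e+11 · (1 − (0.4197)²) = 8.486e+11 · 0.823852 ≈ 6.991e+11 m = 699.1 Gm.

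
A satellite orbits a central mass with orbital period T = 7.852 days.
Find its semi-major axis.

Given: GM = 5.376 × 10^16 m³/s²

Convert to SI: T = 7.852 days = 678413 s.
Invert Kepler's third law: a = (GM · T² / (4π²))^(1/3).
Substituting T = 678413 s and GM = 5.376e+16 m³/s²:
a = (5.376e+16 · (678413)² / (4π²))^(1/3) m
a ≈ 8.558e+08 m = 855.8 Mm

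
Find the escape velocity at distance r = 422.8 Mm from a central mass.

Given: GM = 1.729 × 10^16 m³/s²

Convert to SI: r = 422.8 Mm = 4.228e+08 m.
Escape velocity comes from setting total energy to zero: ½v² − GM/r = 0 ⇒ v_esc = √(2GM / r).
v_esc = √(2 · 1.729e+16 / 4.228e+08) m/s ≈ 9044 m/s = 9.044 km/s.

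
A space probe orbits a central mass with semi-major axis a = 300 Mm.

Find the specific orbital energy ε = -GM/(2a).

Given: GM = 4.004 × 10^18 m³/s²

Convert to SI: a = 300 Mm = 3e+08 m.
ε = −GM / (2a).
ε = −4.004e+18 / (2 · 3e+08) J/kg ≈ -6.673e+09 J/kg = -6.673 GJ/kg.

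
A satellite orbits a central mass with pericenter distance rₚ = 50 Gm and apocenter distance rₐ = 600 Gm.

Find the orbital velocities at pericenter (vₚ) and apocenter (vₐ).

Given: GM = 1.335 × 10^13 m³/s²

Convert to SI: rₚ = 50 Gm = 5e+10 m; rₐ = 600 Gm = 6e+11 m.
Use the vis-viva equation v² = GM(2/r − 1/a) with a = (rₚ + rₐ)/2 = (5e+10 + 6e+11)/2 = 3.25e+11 m.
vₚ = √(GM · (2/rₚ − 1/a)) = √(1.335e+13 · (2/5e+10 − 1/3.25e+11)) m/s ≈ 22.2 m/s = 22.2 m/s.
vₐ = √(GM · (2/rₐ − 1/a)) = √(1.335e+13 · (2/6e+11 − 1/3.25e+11)) m/s ≈ 1.85 m/s = 1.85 m/s.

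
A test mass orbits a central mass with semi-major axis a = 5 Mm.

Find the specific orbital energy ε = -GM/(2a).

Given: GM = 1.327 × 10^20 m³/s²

Convert to SI: a = 5 Mm = 5e+06 m.
ε = −GM / (2a).
ε = −1.327e+20 / (2 · 5e+06) J/kg ≈ -1.327e+13 J/kg = -1.327e+04 GJ/kg.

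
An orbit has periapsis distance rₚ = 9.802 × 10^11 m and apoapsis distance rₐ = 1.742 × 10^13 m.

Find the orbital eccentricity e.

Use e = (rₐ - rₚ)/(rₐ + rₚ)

e = (rₐ − rₚ) / (rₐ + rₚ).
e = (1.742e+13 − 9.802e+11) / (1.742e+13 + 9.802e+11) = 1.64398e+13 / 1.84002e+13 ≈ 0.8935.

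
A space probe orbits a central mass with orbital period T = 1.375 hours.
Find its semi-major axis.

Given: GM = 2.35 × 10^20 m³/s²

Convert to SI: T = 1.375 hours = 4950 s.
Invert Kepler's third law: a = (GM · T² / (4π²))^(1/3).
Substituting T = 4950 s and GM = 2.35e+20 m³/s²:
a = (2.35e+20 · (4950)² / (4π²))^(1/3) m
a ≈ 5.264e+08 m = 526.4 Mm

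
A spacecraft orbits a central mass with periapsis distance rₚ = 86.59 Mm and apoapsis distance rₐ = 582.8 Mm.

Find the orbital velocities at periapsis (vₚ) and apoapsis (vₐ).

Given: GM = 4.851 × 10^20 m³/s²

Convert to SI: rₚ = 86.59 Mm = 8.659e+07 m; rₐ = 582.8 Mm = 5.828e+08 m.
Use the vis-viva equation v² = GM(2/r − 1/a) with a = (rₚ + rₐ)/2 = (8.659e+07 + 5.828e+08)/2 = 3.34695e+08 m.
vₚ = √(GM · (2/rₚ − 1/a)) = √(4.851e+20 · (2/8.659e+07 − 1/3.34695e+08)) m/s ≈ 3.123e+06 m/s = 3123 km/s.
vₐ = √(GM · (2/rₐ − 1/a)) = √(4.851e+20 · (2/5.828e+08 − 1/3.34695e+08)) m/s ≈ 4.641e+05 m/s = 464.1 km/s.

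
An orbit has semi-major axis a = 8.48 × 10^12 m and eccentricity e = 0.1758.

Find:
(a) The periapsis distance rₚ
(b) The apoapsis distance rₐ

(a) rₚ = a(1 − e) = 8.48e+12 · (1 − 0.1758) = 8.48e+12 · 0.8242 ≈ 6.989e+12 m = 6.989 × 10^12 m.
(b) rₐ = a(1 + e) = 8.48e+12 · (1 + 0.1758) = 8.48e+12 · 1.1758 ≈ 9.971e+12 m = 9.971 × 10^12 m.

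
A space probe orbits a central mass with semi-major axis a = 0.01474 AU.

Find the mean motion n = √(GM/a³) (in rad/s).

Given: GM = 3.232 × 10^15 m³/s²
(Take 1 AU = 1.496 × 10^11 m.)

Convert to SI: a = 0.01474 AU = 2.2051e+09 m.
n = √(GM / a³).
n = √(3.232e+15 / (2.2051e+09)³) rad/s ≈ 5.49e-07 rad/s.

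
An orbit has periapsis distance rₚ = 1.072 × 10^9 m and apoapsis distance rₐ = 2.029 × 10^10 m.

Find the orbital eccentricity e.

e = (rₐ − rₚ) / (rₐ + rₚ).
e = (2.029e+10 − 1.072e+09) / (2.029e+10 + 1.072e+09) = 1.9218e+10 / 2.1362e+10 ≈ 0.8996.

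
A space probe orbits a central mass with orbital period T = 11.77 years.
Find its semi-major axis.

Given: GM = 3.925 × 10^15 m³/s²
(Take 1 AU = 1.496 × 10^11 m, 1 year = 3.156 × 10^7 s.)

Convert to SI: T = 11.77 years = 3.71461e+08 s.
Invert Kepler's third law: a = (GM · T² / (4π²))^(1/3).
Substituting T = 3.71461e+08 s and GM = 3.925e+15 m³/s²:
a = (3.925e+15 · (3.71461e+08)² / (4π²))^(1/3) m
a ≈ 2.394e+10 m = 0.16 AU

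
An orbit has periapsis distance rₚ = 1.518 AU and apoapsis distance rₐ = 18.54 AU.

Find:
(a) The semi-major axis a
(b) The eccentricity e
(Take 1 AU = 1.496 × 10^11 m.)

Convert to SI: rₚ = 1.518 AU = 2.27093e+11 m; rₐ = 18.54 AU = 2.77358e+12 m.
(a) a = (rₚ + rₐ) / 2 = (2.27093e+11 + 2.77358e+12) / 2 ≈ 1.5e+12 m = 10.03 AU.
(b) e = (rₐ − rₚ) / (rₐ + rₚ) = (2.77358e+12 − 2.27093e+11) / (2.77358e+12 + 2.27093e+11) ≈ 0.8486.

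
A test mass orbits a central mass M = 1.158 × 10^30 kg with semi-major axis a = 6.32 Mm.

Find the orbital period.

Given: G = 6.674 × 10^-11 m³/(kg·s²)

Convert to SI: a = 6.32 Mm = 6.32e+06 m.
GM = G · M = 6.674e-11 · 1.158e+30 = 7.72849e+19 m³/s².
Kepler's third law: T = 2π √(a³ / GM).
Substituting a = 6.32e+06 m and GM = 7.72849e+19 m³/s²:
T = 2π √((6.32e+06)³ / 7.72849e+19) s
T ≈ 11.36 s = 11.36 seconds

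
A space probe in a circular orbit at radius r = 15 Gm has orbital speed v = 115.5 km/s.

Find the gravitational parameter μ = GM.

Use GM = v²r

Convert to SI: r = 15 Gm = 1.5e+10 m; v = 115.5 km/s = 115500 m/s.
For a circular orbit v² = GM/r, so GM = v² · r.
GM = (115500)² · 1.5e+10 m³/s² ≈ 2.001e+20 m³/s² = 2.001 × 10^20 m³/s².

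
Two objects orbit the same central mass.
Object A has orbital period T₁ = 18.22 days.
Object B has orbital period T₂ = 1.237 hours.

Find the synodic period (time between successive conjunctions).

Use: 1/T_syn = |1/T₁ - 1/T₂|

Convert to SI: T₁ = 18.22 days = 1.57421e+06 s; T₂ = 1.237 hours = 4453.2 s.
T_syn = |T₁ · T₂ / (T₁ − T₂)|.
T_syn = |1.57421e+06 · 4453.2 / (1.57421e+06 − 4453.2)| s ≈ 4466 s = 1.241 hours.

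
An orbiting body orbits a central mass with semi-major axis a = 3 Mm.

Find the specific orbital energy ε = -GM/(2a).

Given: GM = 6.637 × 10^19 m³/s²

Convert to SI: a = 3 Mm = 3e+06 m.
ε = −GM / (2a).
ε = −6.637e+19 / (2 · 3e+06) J/kg ≈ -1.106e+13 J/kg = -1.106e+04 GJ/kg.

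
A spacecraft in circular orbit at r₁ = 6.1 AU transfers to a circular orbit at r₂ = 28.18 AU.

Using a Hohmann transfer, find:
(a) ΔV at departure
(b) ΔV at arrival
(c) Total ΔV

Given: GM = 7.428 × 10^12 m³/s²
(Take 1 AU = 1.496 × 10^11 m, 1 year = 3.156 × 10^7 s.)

Convert to SI: r₁ = 6.1 AU = 9.1256e+11 m; r₂ = 28.18 AU = 4.21573e+12 m.
Transfer semi-major axis: a_t = (r₁ + r₂)/2 = (9.1256e+11 + 4.21573e+12)/2 = 2.56414e+12 m.
Circular speeds: v₁ = √(GM/r₁) = 2.85302 m/s, v₂ = √(GM/r₂) = 1.32739 m/s.
Transfer speeds (vis-viva v² = GM(2/r − 1/a_t)): v₁ᵗ = 3.65822 m/s, v₂ᵗ = 0.79188 m/s.
(a) ΔV₁ = |v₁ᵗ − v₁| ≈ 0.8052 m/s = 0.0001699 AU/year.
(b) ΔV₂ = |v₂ − v₂ᵗ| ≈ 0.5355 m/s = 0.000113 AU/year.
(c) ΔV_total = ΔV₁ + ΔV₂ ≈ 1.341 m/s = 0.0002828 AU/year.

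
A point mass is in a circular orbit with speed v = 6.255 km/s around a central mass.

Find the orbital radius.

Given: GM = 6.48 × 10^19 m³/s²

Convert to SI: v = 6.255 km/s = 6255 m/s.
For a circular orbit, v² = GM / r, so r = GM / v².
r = 6.48e+19 / (6255)² m ≈ 1.656e+12 m = 1.656 Tm.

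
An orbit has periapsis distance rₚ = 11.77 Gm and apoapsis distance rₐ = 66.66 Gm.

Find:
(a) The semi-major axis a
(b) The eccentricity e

Convert to SI: rₚ = 11.77 Gm = 1.177e+10 m; rₐ = 66.66 Gm = 6.666e+10 m.
(a) a = (rₚ + rₐ) / 2 = (1.177e+10 + 6.666e+10) / 2 ≈ 3.922e+10 m = 39.22 Gm.
(b) e = (rₐ − rₚ) / (rₐ + rₚ) = (6.666e+10 − 1.177e+10) / (6.666e+10 + 1.177e+10) ≈ 0.6999.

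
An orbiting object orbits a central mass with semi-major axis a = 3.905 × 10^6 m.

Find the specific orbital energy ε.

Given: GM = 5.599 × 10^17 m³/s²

ε = −GM / (2a).
ε = −5.599e+17 / (2 · 3.905e+06) J/kg ≈ -7.169e+10 J/kg = -71.69 GJ/kg.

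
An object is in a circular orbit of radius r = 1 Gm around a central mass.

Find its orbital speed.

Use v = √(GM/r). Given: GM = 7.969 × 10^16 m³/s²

Convert to SI: r = 1 Gm = 1e+09 m.
For a circular orbit, gravity supplies the centripetal force, so v = √(GM / r).
v = √(7.969e+16 / 1e+09) m/s ≈ 8927 m/s = 8.927 km/s.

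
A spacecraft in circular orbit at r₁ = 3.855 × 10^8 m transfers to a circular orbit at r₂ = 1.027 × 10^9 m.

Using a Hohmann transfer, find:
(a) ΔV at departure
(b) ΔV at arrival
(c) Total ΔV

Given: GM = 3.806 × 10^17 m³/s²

Transfer semi-major axis: a_t = (r₁ + r₂)/2 = (3.855e+08 + 1.027e+09)/2 = 7.0625e+08 m.
Circular speeds: v₁ = √(GM/r₁) = 31421.2 m/s, v₂ = √(GM/r₂) = 19250.8 m/s.
Transfer speeds (vis-viva v² = GM(2/r − 1/a_t)): v₁ᵗ = 37890.3 m/s, v₂ᵗ = 14222.7 m/s.
(a) ΔV₁ = |v₁ᵗ − v₁| ≈ 6469 m/s = 6.469 km/s.
(b) ΔV₂ = |v₂ − v₂ᵗ| ≈ 5028 m/s = 5.028 km/s.
(c) ΔV_total = ΔV₁ + ΔV₂ ≈ 1.15e+04 m/s = 11.5 km/s.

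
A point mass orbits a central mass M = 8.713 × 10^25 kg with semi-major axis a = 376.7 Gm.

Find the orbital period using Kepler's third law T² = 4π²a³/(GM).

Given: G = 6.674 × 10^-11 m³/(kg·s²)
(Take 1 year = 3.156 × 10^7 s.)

Convert to SI: a = 376.7 Gm = 3.767e+11 m.
GM = G · M = 6.674e-11 · 8.713e+25 = 5.81506e+15 m³/s².
Kepler's third law: T = 2π √(a³ / GM).
Substituting a = 3.767e+11 m and GM = 5.81506e+15 m³/s²:
T = 2π √((3.767e+11)³ / 5.81506e+15) s
T ≈ 1.905e+10 s = 603.6 years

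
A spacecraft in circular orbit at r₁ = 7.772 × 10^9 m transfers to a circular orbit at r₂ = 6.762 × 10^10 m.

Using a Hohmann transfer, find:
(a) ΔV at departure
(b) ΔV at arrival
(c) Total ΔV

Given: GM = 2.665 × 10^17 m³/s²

Transfer semi-major axis: a_t = (r₁ + r₂)/2 = (7.772e+09 + 6.762e+10)/2 = 3.7696e+10 m.
Circular speeds: v₁ = √(GM/r₁) = 5855.75 m/s, v₂ = √(GM/r₂) = 1985.23 m/s.
Transfer speeds (vis-viva v² = GM(2/r − 1/a_t)): v₁ᵗ = 7842.82 m/s, v₂ᵗ = 901.425 m/s.
(a) ΔV₁ = |v₁ᵗ − v₁| ≈ 1987 m/s = 1.987 km/s.
(b) ΔV₂ = |v₂ − v₂ᵗ| ≈ 1084 m/s = 1.084 km/s.
(c) ΔV_total = ΔV₁ + ΔV₂ ≈ 3071 m/s = 3.071 km/s.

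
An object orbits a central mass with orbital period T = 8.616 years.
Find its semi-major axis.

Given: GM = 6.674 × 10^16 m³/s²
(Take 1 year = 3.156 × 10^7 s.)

Convert to SI: T = 8.616 years = 2.71921e+08 s.
Invert Kepler's third law: a = (GM · T² / (4π²))^(1/3).
Substituting T = 2.71921e+08 s and GM = 6.674e+16 m³/s²:
a = (6.674e+16 · (2.71921e+08)² / (4π²))^(1/3) m
a ≈ 5e+10 m = 50 Gm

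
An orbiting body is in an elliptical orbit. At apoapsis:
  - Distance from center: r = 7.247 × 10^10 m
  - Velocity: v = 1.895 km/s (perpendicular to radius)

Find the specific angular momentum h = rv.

Convert to SI: v = 1.895 km/s = 1895 m/s.
With v perpendicular to r, h = r · v.
h = 7.247e+10 · 1895 m²/s ≈ 1.373e+14 m²/s.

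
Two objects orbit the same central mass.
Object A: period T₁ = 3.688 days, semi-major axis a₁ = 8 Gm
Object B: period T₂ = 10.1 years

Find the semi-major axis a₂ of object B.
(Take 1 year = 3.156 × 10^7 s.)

Convert to SI: T₁ = 3.688 days = 318643 s; a₁ = 8 Gm = 8e+09 m; T₂ = 10.1 years = 3.18756e+08 s.
Kepler's third law: (T₁/T₂)² = (a₁/a₂)³ ⇒ a₂ = a₁ · (T₂/T₁)^(2/3).
T₂/T₁ = 3.18756e+08 / 318643 = 1000.35.
a₂ = 8e+09 · (1000.35)^(2/3) m ≈ 8.002e+11 m = 800.2 Gm.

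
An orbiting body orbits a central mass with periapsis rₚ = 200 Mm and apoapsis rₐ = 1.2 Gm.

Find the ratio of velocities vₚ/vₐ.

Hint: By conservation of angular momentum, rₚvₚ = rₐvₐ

Convert to SI: rₚ = 200 Mm = 2e+08 m; rₐ = 1.2 Gm = 1.2e+09 m.
Conservation of angular momentum gives rₚvₚ = rₐvₐ, so vₚ/vₐ = rₐ/rₚ.
vₚ/vₐ = 1.2e+09 / 2e+08 ≈ 6.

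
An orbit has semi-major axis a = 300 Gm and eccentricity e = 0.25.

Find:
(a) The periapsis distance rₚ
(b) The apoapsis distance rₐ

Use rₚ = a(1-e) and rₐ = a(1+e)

Convert to SI: a = 300 Gm = 3e+11 m.
(a) rₚ = a(1 − e) = 3e+11 · (1 − 0.25) = 3e+11 · 0.75 ≈ 2.25e+11 m = 225 Gm.
(b) rₐ = a(1 + e) = 3e+11 · (1 + 0.25) = 3e+11 · 1.25 ≈ 3.75e+11 m = 375 Gm.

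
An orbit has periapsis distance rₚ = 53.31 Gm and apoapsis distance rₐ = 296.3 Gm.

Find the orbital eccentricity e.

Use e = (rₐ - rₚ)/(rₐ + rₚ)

Convert to SI: rₚ = 53.31 Gm = 5.331e+10 m; rₐ = 296.3 Gm = 2.963e+11 m.
e = (rₐ − rₚ) / (rₐ + rₚ).
e = (2.963e+11 − 5.331e+10) / (2.963e+11 + 5.331e+10) = 2.4299e+11 / 3.4961e+11 ≈ 0.695.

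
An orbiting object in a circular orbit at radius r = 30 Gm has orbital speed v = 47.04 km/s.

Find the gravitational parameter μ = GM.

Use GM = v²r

Convert to SI: r = 30 Gm = 3e+10 m; v = 47.04 km/s = 47040 m/s.
For a circular orbit v² = GM/r, so GM = v² · r.
GM = (47040)² · 3e+10 m³/s² ≈ 6.638e+19 m³/s² = 6.638 × 10^19 m³/s².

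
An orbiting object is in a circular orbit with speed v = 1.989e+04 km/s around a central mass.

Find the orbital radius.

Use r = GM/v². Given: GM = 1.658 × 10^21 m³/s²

Convert to SI: v = 1.989e+04 km/s = 1.989e+07 m/s.
For a circular orbit, v² = GM / r, so r = GM / v².
r = 1.658e+21 / (1.989e+07)² m ≈ 4.191e+06 m = 4.191 Mm.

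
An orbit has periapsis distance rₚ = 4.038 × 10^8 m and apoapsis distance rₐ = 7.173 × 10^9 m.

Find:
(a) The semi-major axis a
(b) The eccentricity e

(a) a = (rₚ + rₐ) / 2 = (4.038e+08 + 7.173e+09) / 2 ≈ 3.788e+09 m = 3.788 × 10^9 m.
(b) e = (rₐ − rₚ) / (rₐ + rₚ) = (7.173e+09 − 4.038e+08) / (7.173e+09 + 4.038e+08) ≈ 0.8934.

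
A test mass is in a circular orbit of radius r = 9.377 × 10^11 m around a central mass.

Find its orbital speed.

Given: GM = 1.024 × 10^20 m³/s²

For a circular orbit, gravity supplies the centripetal force, so v = √(GM / r).
v = √(1.024e+20 / 9.377e+11) m/s ≈ 1.045e+04 m/s = 10.45 km/s.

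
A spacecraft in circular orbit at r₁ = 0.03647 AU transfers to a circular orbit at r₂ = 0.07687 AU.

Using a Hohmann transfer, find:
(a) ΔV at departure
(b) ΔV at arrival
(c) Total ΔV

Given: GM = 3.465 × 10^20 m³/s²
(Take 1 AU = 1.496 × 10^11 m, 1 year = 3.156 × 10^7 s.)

Convert to SI: r₁ = 0.03647 AU = 5.45591e+09 m; r₂ = 0.07687 AU = 1.14998e+10 m.
Transfer semi-major axis: a_t = (r₁ + r₂)/2 = (5.45591e+09 + 1.14998e+10)/2 = 8.47783e+09 m.
Circular speeds: v₁ = √(GM/r₁) = 252010 m/s, v₂ = √(GM/r₂) = 173583 m/s.
Transfer speeds (vis-viva v² = GM(2/r − 1/a_t)): v₁ᵗ = 293508 m/s, v₂ᵗ = 139251 m/s.
(a) ΔV₁ = |v₁ᵗ − v₁| ≈ 4.15e+04 m/s = 8.754 AU/year.
(b) ΔV₂ = |v₂ − v₂ᵗ| ≈ 3.433e+04 m/s = 7.243 AU/year.
(c) ΔV_total = ΔV₁ + ΔV₂ ≈ 7.583e+04 m/s = 16 AU/year.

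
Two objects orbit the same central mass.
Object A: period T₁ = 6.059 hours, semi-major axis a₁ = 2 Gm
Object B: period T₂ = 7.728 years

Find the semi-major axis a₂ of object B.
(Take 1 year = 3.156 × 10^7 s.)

Convert to SI: T₁ = 6.059 hours = 21812.4 s; a₁ = 2 Gm = 2e+09 m; T₂ = 7.728 years = 2.43896e+08 s.
Kepler's third law: (T₁/T₂)² = (a₁/a₂)³ ⇒ a₂ = a₁ · (T₂/T₁)^(2/3).
T₂/T₁ = 2.43896e+08 / 21812.4 = 11181.5.
a₂ = 2e+09 · (11181.5)^(2/3) m ≈ 1e+12 m = 1 Tm.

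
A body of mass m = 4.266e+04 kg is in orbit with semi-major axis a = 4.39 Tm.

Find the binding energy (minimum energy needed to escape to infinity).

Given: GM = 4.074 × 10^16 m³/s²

Convert to SI: a = 4.39 Tm = 4.39e+12 m.
Total orbital energy is E = −GMm/(2a); binding energy is E_bind = −E = GMm/(2a).
E_bind = 4.074e+16 · 4.266e+04 / (2 · 4.39e+12) J ≈ 1.979e+08 J = 197.9 MJ.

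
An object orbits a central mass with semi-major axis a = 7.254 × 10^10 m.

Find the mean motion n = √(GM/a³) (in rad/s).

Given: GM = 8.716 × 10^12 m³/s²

n = √(GM / a³).
n = √(8.716e+12 / (7.254e+10)³) rad/s ≈ 1.511e-10 rad/s.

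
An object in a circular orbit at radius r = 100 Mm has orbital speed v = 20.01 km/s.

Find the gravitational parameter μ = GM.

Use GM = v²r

Convert to SI: r = 100 Mm = 1e+08 m; v = 20.01 km/s = 20010 m/s.
For a circular orbit v² = GM/r, so GM = v² · r.
GM = (20010)² · 1e+08 m³/s² ≈ 4.004e+16 m³/s² = 4.004 × 10^16 m³/s².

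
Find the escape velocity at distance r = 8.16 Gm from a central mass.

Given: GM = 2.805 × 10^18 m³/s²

Convert to SI: r = 8.16 Gm = 8.16e+09 m.
Escape velocity comes from setting total energy to zero: ½v² − GM/r = 0 ⇒ v_esc = √(2GM / r).
v_esc = √(2 · 2.805e+18 / 8.16e+09) m/s ≈ 2.622e+04 m/s = 26.22 km/s.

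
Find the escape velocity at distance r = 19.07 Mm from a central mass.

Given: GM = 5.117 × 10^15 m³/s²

Convert to SI: r = 19.07 Mm = 1.907e+07 m.
Escape velocity comes from setting total energy to zero: ½v² − GM/r = 0 ⇒ v_esc = √(2GM / r).
v_esc = √(2 · 5.117e+15 / 1.907e+07) m/s ≈ 2.317e+04 m/s = 23.17 km/s.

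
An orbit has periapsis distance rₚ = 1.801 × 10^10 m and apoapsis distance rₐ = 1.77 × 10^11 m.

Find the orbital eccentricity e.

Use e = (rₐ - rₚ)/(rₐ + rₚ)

e = (rₐ − rₚ) / (rₐ + rₚ).
e = (1.77e+11 − 1.801e+10) / (1.77e+11 + 1.801e+10) = 1.5899e+11 / 1.9501e+11 ≈ 0.8153.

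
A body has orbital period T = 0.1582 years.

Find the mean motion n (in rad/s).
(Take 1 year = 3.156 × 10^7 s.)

Convert to SI: T = 0.1582 years = 4.99279e+06 s.
n = 2π / T.
n = 2π / 4.99279e+06 s ≈ 1.258e-06 rad/s.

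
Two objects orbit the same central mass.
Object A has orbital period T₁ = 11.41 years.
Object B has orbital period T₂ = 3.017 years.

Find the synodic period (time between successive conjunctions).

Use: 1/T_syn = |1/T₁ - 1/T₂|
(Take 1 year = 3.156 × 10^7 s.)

Convert to SI: T₁ = 11.41 years = 3.601e+08 s; T₂ = 3.017 years = 9.52165e+07 s.
T_syn = |T₁ · T₂ / (T₁ − T₂)|.
T_syn = |3.601e+08 · 9.52165e+07 / (3.601e+08 − 9.52165e+07)| s ≈ 1.294e+08 s = 4.102 years.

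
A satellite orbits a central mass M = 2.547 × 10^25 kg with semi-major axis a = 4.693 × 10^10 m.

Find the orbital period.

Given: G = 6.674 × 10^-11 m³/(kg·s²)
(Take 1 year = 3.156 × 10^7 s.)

GM = G · M = 6.674e-11 · 2.547e+25 = 1.69987e+15 m³/s².
Kepler's third law: T = 2π √(a³ / GM).
Substituting a = 4.693e+10 m and GM = 1.69987e+15 m³/s²:
T = 2π √((4.693e+10)³ / 1.69987e+15) s
T ≈ 1.549e+09 s = 49.09 years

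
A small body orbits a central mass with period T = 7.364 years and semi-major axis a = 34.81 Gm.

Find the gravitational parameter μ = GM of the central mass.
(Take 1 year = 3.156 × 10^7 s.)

Convert to SI: T = 7.364 years = 2.32408e+08 s; a = 34.81 Gm = 3.481e+10 m.
GM = 4π² · a³ / T².
GM = 4π² · (3.481e+10)³ / (2.32408e+08)² m³/s² ≈ 3.083e+16 m³/s² = 3.083 × 10^16 m³/s².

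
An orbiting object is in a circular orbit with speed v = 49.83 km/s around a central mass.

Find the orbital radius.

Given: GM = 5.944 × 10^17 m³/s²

Convert to SI: v = 49.83 km/s = 49830 m/s.
For a circular orbit, v² = GM / r, so r = GM / v².
r = 5.944e+17 / (49830)² m ≈ 2.394e+08 m = 239.4 Mm.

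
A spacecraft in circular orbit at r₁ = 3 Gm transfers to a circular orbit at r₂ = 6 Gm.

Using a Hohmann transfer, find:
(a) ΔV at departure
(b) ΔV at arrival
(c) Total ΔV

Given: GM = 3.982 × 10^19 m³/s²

Convert to SI: r₁ = 3 Gm = 3e+09 m; r₂ = 6 Gm = 6e+09 m.
Transfer semi-major axis: a_t = (r₁ + r₂)/2 = (3e+09 + 6e+09)/2 = 4.5e+09 m.
Circular speeds: v₁ = √(GM/r₁) = 115210 m/s, v₂ = √(GM/r₂) = 81465.7 m/s.
Transfer speeds (vis-viva v² = GM(2/r − 1/a_t)): v₁ᵗ = 133033 m/s, v₂ᵗ = 66516.5 m/s.
(a) ΔV₁ = |v₁ᵗ − v₁| ≈ 1.782e+04 m/s = 17.82 km/s.
(b) ΔV₂ = |v₂ − v₂ᵗ| ≈ 1.495e+04 m/s = 14.95 km/s.
(c) ΔV_total = ΔV₁ + ΔV₂ ≈ 3.277e+04 m/s = 32.77 km/s.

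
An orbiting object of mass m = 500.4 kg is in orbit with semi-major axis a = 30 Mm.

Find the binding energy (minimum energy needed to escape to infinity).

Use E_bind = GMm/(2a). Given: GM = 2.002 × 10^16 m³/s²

Convert to SI: a = 30 Mm = 3e+07 m.
Total orbital energy is E = −GMm/(2a); binding energy is E_bind = −E = GMm/(2a).
E_bind = 2.002e+16 · 500.4 / (2 · 3e+07) J ≈ 1.67e+11 J = 167 GJ.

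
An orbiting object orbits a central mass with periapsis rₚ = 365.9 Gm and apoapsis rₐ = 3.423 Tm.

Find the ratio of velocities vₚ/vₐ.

Convert to SI: rₚ = 365.9 Gm = 3.659e+11 m; rₐ = 3.423 Tm = 3.423e+12 m.
Conservation of angular momentum gives rₚvₚ = rₐvₐ, so vₚ/vₐ = rₐ/rₚ.
vₚ/vₐ = 3.423e+12 / 3.659e+11 ≈ 9.355.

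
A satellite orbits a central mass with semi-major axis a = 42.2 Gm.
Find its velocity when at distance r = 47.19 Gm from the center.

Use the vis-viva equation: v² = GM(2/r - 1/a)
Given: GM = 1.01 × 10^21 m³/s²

Convert to SI: a = 42.2 Gm = 4.22e+10 m; r = 47.19 Gm = 4.719e+10 m.
Vis-viva: v = √(GM · (2/r − 1/a)).
2/r − 1/a = 2/4.719e+10 − 1/4.22e+10 = 1.86852e-11 m⁻¹.
v = √(1.01e+21 · 1.86852e-11) m/s ≈ 1.374e+05 m/s = 137.4 km/s.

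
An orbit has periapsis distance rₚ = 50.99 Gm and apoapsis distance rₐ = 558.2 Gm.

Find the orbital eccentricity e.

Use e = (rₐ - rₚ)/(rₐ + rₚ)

Convert to SI: rₚ = 50.99 Gm = 5.099e+10 m; rₐ = 558.2 Gm = 5.582e+11 m.
e = (rₐ − rₚ) / (rₐ + rₚ).
e = (5.582e+11 − 5.099e+10) / (5.582e+11 + 5.099e+10) = 5.0721e+11 / 6.0919e+11 ≈ 0.8326.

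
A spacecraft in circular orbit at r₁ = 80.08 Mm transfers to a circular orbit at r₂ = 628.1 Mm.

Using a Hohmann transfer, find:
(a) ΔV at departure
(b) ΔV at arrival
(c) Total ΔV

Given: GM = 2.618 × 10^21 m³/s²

Convert to SI: r₁ = 80.08 Mm = 8.008e+07 m; r₂ = 628.1 Mm = 6.281e+08 m.
Transfer semi-major axis: a_t = (r₁ + r₂)/2 = (8.008e+07 + 6.281e+08)/2 = 3.5409e+08 m.
Circular speeds: v₁ = √(GM/r₁) = 5.71772e+06 m/s, v₂ = √(GM/r₂) = 2.0416e+06 m/s.
Transfer speeds (vis-viva v² = GM(2/r − 1/a_t)): v₁ᵗ = 7.61518e+06 m/s, v₂ᵗ = 970903 m/s.
(a) ΔV₁ = |v₁ᵗ − v₁| ≈ 1.897e+06 m/s = 1897 km/s.
(b) ΔV₂ = |v₂ − v₂ᵗ| ≈ 1.071e+06 m/s = 1071 km/s.
(c) ΔV_total = ΔV₁ + ΔV₂ ≈ 2.968e+06 m/s = 2968 km/s.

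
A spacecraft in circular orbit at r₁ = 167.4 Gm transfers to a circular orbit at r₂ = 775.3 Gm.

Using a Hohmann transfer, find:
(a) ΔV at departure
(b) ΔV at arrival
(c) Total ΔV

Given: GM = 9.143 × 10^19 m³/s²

Convert to SI: r₁ = 167.4 Gm = 1.674e+11 m; r₂ = 775.3 Gm = 7.753e+11 m.
Transfer semi-major axis: a_t = (r₁ + r₂)/2 = (1.674e+11 + 7.753e+11)/2 = 4.7135e+11 m.
Circular speeds: v₁ = √(GM/r₁) = 23370.4 m/s, v₂ = √(GM/r₂) = 10859.5 m/s.
Transfer speeds (vis-viva v² = GM(2/r − 1/a_t)): v₁ᵗ = 29973 m/s, v₂ᵗ = 6471.66 m/s.
(a) ΔV₁ = |v₁ᵗ − v₁| ≈ 6603 m/s = 6.603 km/s.
(b) ΔV₂ = |v₂ − v₂ᵗ| ≈ 4388 m/s = 4.388 km/s.
(c) ΔV_total = ΔV₁ + ΔV₂ ≈ 1.099e+04 m/s = 10.99 km/s.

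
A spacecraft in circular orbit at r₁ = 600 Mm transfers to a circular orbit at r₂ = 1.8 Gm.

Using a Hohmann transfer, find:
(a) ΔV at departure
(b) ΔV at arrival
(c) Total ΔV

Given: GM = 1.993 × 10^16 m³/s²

Convert to SI: r₁ = 600 Mm = 6e+08 m; r₂ = 1.8 Gm = 1.8e+09 m.
Transfer semi-major axis: a_t = (r₁ + r₂)/2 = (6e+08 + 1.8e+09)/2 = 1.2e+09 m.
Circular speeds: v₁ = √(GM/r₁) = 5763.39 m/s, v₂ = √(GM/r₂) = 3327.49 m/s.
Transfer speeds (vis-viva v² = GM(2/r − 1/a_t)): v₁ᵗ = 7058.68 m/s, v₂ᵗ = 2352.89 m/s.
(a) ΔV₁ = |v₁ᵗ − v₁| ≈ 1295 m/s = 1.295 km/s.
(b) ΔV₂ = |v₂ − v₂ᵗ| ≈ 974.6 m/s = 974.6 m/s.
(c) ΔV_total = ΔV₁ + ΔV₂ ≈ 2270 m/s = 2.27 km/s.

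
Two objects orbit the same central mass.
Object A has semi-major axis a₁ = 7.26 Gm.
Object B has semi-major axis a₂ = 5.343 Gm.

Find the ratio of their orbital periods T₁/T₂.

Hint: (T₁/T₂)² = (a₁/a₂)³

Convert to SI: a₁ = 7.26 Gm = 7.26e+09 m; a₂ = 5.343 Gm = 5.343e+09 m.
From Kepler's third law, (T₁/T₂)² = (a₁/a₂)³, so T₁/T₂ = (a₁/a₂)^(3/2).
a₁/a₂ = 7.26e+09 / 5.343e+09 = 1.35879.
T₁/T₂ = (1.35879)^(3/2) ≈ 1.584.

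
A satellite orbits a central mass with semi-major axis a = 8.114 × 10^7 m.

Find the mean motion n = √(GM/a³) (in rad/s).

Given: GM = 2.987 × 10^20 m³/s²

n = √(GM / a³).
n = √(2.987e+20 / (8.114e+07)³) rad/s ≈ 0.02365 rad/s.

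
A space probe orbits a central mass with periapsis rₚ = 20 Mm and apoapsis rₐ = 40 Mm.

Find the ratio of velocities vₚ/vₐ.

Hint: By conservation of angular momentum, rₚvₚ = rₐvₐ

Convert to SI: rₚ = 20 Mm = 2e+07 m; rₐ = 40 Mm = 4e+07 m.
Conservation of angular momentum gives rₚvₚ = rₐvₐ, so vₚ/vₐ = rₐ/rₚ.
vₚ/vₐ = 4e+07 / 2e+07 ≈ 2.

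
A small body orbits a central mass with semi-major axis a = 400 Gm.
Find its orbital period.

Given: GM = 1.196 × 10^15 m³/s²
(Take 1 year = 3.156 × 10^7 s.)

Convert to SI: a = 400 Gm = 4e+11 m.
Kepler's third law: T = 2π √(a³ / GM).
Substituting a = 4e+11 m and GM = 1.196e+15 m³/s²:
T = 2π √((4e+11)³ / 1.196e+15) s
T ≈ 4.596e+10 s = 1456 years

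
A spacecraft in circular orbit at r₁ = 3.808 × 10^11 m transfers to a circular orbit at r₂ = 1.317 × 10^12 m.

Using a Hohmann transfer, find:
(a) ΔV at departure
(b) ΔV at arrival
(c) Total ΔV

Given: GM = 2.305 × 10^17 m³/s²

Transfer semi-major axis: a_t = (r₁ + r₂)/2 = (3.808e+11 + 1.317e+12)/2 = 8.489e+11 m.
Circular speeds: v₁ = √(GM/r₁) = 778.013 m/s, v₂ = √(GM/r₂) = 418.353 m/s.
Transfer speeds (vis-viva v² = GM(2/r − 1/a_t)): v₁ᵗ = 969.062 m/s, v₂ᵗ = 280.197 m/s.
(a) ΔV₁ = |v₁ᵗ − v₁| ≈ 191 m/s = 191 m/s.
(b) ΔV₂ = |v₂ − v₂ᵗ| ≈ 138.2 m/s = 138.2 m/s.
(c) ΔV_total = ΔV₁ + ΔV₂ ≈ 329.2 m/s = 329.2 m/s.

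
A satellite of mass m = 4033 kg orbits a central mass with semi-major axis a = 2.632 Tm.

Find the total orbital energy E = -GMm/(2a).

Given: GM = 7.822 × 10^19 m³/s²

Convert to SI: a = 2.632 Tm = 2.632e+12 m.
E = −GMm / (2a).
E = −7.822e+19 · 4033 / (2 · 2.632e+12) J ≈ -5.993e+10 J = -59.93 GJ.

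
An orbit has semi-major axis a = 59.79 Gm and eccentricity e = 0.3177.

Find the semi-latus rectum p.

Convert to SI: a = 59.79 Gm = 5.979e+10 m.
p = a (1 − e²).
p = 5.979e+10 · (1 − (0.3177)²) = 5.979e+10 · 0.899067 ≈ 5.376e+10 m = 53.76 Gm.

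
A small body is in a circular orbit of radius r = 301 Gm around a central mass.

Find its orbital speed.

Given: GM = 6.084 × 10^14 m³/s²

Convert to SI: r = 301 Gm = 3.01e+11 m.
For a circular orbit, gravity supplies the centripetal force, so v = √(GM / r).
v = √(6.084e+14 / 3.01e+11) m/s ≈ 44.96 m/s = 44.96 m/s.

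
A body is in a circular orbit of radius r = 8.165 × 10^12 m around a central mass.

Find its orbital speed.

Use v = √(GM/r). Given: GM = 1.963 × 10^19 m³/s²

For a circular orbit, gravity supplies the centripetal force, so v = √(GM / r).
v = √(1.963e+19 / 8.165e+12) m/s ≈ 1551 m/s = 1.551 km/s.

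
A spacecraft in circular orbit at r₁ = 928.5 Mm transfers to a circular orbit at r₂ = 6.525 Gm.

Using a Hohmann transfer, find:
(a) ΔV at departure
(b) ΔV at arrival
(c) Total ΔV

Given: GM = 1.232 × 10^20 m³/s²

Convert to SI: r₁ = 928.5 Mm = 9.285e+08 m; r₂ = 6.525 Gm = 6.525e+09 m.
Transfer semi-major axis: a_t = (r₁ + r₂)/2 = (9.285e+08 + 6.525e+09)/2 = 3.72675e+09 m.
Circular speeds: v₁ = √(GM/r₁) = 364262 m/s, v₂ = √(GM/r₂) = 137409 m/s.
Transfer speeds (vis-viva v² = GM(2/r − 1/a_t)): v₁ᵗ = 481992 m/s, v₂ᵗ = 68586.9 m/s.
(a) ΔV₁ = |v₁ᵗ − v₁| ≈ 1.177e+05 m/s = 117.7 km/s.
(b) ΔV₂ = |v₂ − v₂ᵗ| ≈ 6.882e+04 m/s = 68.82 km/s.
(c) ΔV_total = ΔV₁ + ΔV₂ ≈ 1.866e+05 m/s = 186.6 km/s.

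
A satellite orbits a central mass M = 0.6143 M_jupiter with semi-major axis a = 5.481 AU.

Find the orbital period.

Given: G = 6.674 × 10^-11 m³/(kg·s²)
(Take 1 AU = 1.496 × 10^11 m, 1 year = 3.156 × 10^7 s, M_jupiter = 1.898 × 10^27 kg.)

Convert to SI: a = 5.481 AU = 8.19958e+11 m; M = 0.6143 M_jupiter = 1.16594e+27 kg.
GM = G · M = 6.674e-11 · 1.16594e+27 = 7.78149e+16 m³/s².
Kepler's third law: T = 2π √(a³ / GM).
Substituting a = 8.19958e+11 m and GM = 7.78149e+16 m³/s²:
T = 2π √((8.19958e+11)³ / 7.78149e+16) s
T ≈ 1.672e+10 s = 529.9 years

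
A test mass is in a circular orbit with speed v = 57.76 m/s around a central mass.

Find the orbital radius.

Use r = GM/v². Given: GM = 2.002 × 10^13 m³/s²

For a circular orbit, v² = GM / r, so r = GM / v².
r = 2.002e+13 / (57.76)² m ≈ 6.001e+09 m = 6.001 Gm.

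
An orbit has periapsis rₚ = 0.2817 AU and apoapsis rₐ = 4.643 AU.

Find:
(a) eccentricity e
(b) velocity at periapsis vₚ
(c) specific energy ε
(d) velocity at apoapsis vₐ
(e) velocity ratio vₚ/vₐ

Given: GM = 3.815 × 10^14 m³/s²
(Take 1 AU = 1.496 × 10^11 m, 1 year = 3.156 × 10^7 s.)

Convert to SI: rₚ = 0.2817 AU = 4.21423e+10 m; rₐ = 4.643 AU = 6.94593e+11 m.
(a) e = (rₐ − rₚ)/(rₐ + rₚ) = (6.94593e+11 − 4.21423e+10)/(6.94593e+11 + 4.21423e+10) ≈ 0.8856
(b) With a = (rₚ + rₐ)/2 = 3.68368e+11 m, vₚ = √(GM (2/rₚ − 1/a)) = √(3.815e+14 · (2/4.21423e+10 − 1/3.68368e+11)) m/s ≈ 130.7 m/s
(c) With a = (rₚ + rₐ)/2 = 3.68368e+11 m, ε = −GM/(2a) = −3.815e+14/(2 · 3.68368e+11) J/kg ≈ -517.8 J/kg
(d) With a = (rₚ + rₐ)/2 = 3.68368e+11 m, vₐ = √(GM (2/rₐ − 1/a)) = √(3.815e+14 · (2/6.94593e+11 − 1/3.68368e+11)) m/s ≈ 7.927 m/s
(e) Conservation of angular momentum (rₚvₚ = rₐvₐ) gives vₚ/vₐ = rₐ/rₚ = 6.94593e+11/4.21423e+10 ≈ 16.48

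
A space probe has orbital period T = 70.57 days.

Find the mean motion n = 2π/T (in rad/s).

Convert to SI: T = 70.57 days = 6.09725e+06 s.
n = 2π / T.
n = 2π / 6.09725e+06 s ≈ 1.03e-06 rad/s.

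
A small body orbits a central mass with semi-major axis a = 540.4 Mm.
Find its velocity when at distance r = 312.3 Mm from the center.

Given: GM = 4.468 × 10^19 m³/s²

Convert to SI: a = 540.4 Mm = 5.404e+08 m; r = 312.3 Mm = 3.123e+08 m.
Vis-viva: v = √(GM · (2/r − 1/a)).
2/r − 1/a = 2/3.123e+08 − 1/5.404e+08 = 4.55362e-09 m⁻¹.
v = √(4.468e+19 · 4.55362e-09) m/s ≈ 4.511e+05 m/s = 451.1 km/s.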